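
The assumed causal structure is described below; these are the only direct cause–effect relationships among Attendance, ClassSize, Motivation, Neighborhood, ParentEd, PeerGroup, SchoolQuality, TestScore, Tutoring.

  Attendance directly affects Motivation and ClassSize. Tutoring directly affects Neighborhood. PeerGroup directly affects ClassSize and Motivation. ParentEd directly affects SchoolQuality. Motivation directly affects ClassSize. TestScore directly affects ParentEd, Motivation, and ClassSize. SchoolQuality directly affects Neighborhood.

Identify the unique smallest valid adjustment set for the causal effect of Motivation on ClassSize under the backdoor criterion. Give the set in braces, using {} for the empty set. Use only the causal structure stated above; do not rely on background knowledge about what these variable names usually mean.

Variables eligible for adjustment (non-descendants of Motivation, excluding Motivation and ClassSize): {Attendance, Neighborhood, ParentEd, PeerGroup, SchoolQuality, TestScore, Tutoring}.
Backdoor paths from Motivation to ClassSize:
  P1: Motivation <- TestScore -> ClassSize
  P2: Motivation <- PeerGroup -> ClassSize
  P3: Motivation <- Attendance -> ClassSize
The empty set is not sufficient: P1 (Motivation <- TestScore -> ClassSize) has no collider blocking it and no conditioned non-collider, so it is open.
Try {Attendance, PeerGroup, TestScore}:
  P1: blocked at fork node TestScore ∈ conditioning set.
  P2: blocked at fork node PeerGroup ∈ conditioning set.
  P3: blocked at fork node Attendance ∈ conditioning set.
{Attendance, PeerGroup, TestScore} contains no descendant of Motivation and blocks every backdoor path.
Every element of {Attendance, PeerGroup, TestScore} is needed (dropping Attendance leaves P3 open; dropping PeerGroup leaves P2 open; dropping TestScore leaves P1 open), so no proper subset is valid.
Among all size-3 subsets of the eligible variables, only {Attendance, PeerGroup, TestScore} blocks every backdoor path, so it is the unique smallest valid adjustment set.

{Attendance, PeerGroup, TestScore}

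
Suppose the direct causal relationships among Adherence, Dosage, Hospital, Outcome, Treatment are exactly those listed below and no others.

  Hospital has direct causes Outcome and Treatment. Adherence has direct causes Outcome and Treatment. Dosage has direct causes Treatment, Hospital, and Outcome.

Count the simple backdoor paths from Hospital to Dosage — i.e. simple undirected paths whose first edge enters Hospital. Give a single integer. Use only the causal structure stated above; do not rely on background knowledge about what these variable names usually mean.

4

A backdoor path from Hospital to Dosage is any simple undirected path whose first edge points into Hospital (i.e. leaves Hospital via a parent).
Parents of Hospital: {Outcome, Treatment}.
Enumerating:
  P1: Hospital <- Outcome -> Adherence <- Treatment -> Dosage
  P2: Hospital <- Outcome -> Dosage
  P3: Hospital <- Treatment -> Adherence <- Outcome -> Dosage
  P4: Hospital <- Treatment -> Dosage
That exhausts the simple backdoor paths. Count: 4.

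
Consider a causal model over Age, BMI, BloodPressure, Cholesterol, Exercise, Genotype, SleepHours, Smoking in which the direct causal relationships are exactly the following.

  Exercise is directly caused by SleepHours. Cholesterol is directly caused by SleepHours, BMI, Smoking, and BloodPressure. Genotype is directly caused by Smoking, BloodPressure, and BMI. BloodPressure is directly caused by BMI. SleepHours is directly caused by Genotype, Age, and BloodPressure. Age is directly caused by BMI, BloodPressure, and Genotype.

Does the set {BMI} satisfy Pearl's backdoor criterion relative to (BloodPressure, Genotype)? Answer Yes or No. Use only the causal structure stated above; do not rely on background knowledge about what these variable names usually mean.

Backdoor paths from BloodPressure to Genotype (paths whose first edge points into BloodPressure):
  P1: BloodPressure <- BMI -> Genotype
  P2: BloodPressure <- BMI -> Age <- Genotype
  P3: BloodPressure <- BMI -> Age -> SleepHours <- Genotype
  P4: BloodPressure <- BMI -> Age -> SleepHours -> Cholesterol <- Smoking -> Genotype
  P5: BloodPressure <- BMI -> Cholesterol <- Smoking -> Genotype
  P6: BloodPressure <- BMI -> Cholesterol <- SleepHours <- Genotype
  P7: BloodPressure <- BMI -> Cholesterol <- SleepHours <- Age <- Genotype
Condition 1 (no descendant of BloodPressure in the set): holds — descendants of BloodPressure are {Age, Cholesterol, Exercise, Genotype, SleepHours}; none are in {BMI}.
Condition 2 (every backdoor path blocked by {BMI}):
  P1: blocked at fork node BMI ∈ conditioning set.
  P2: blocked at fork node BMI ∈ conditioning set.
  P3: blocked at fork node BMI ∈ conditioning set.
  P4: blocked at fork node BMI ∈ conditioning set.
  P5: blocked at fork node BMI ∈ conditioning set.
  P6: blocked at fork node BMI ∈ conditioning set.
  P7: blocked at fork node BMI ∈ conditioning set.
{BMI} satisfies the backdoor criterion.

Yes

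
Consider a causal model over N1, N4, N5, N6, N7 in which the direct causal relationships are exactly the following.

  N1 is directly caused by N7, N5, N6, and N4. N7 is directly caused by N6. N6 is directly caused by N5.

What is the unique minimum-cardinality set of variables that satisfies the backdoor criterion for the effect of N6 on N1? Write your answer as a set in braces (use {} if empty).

Variables eligible for adjustment (non-descendants of N6, excluding N6 and N1): {N4, N5}.
Backdoor paths from N6 to N1:
  P1: N6 <- N5 -> N1
The empty set is not sufficient: P1 (N6 <- N5 -> N1) has no collider blocking it and no conditioned non-collider, so it is open.
Try {N5}:
  P1: blocked at fork node N5 ∈ conditioning set.
{N5} contains no descendant of N6 and blocks every backdoor path.
No other singleton works — e.g. {N4} leaves P1 open — so {N5} is the unique smallest valid adjustment set.

{N5}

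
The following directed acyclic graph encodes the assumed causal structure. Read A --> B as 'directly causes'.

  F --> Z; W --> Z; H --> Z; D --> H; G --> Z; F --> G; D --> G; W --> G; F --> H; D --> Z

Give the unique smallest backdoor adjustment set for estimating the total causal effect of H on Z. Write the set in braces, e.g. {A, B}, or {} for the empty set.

Variables eligible for adjustment (non-descendants of H, excluding H and Z): {D, F, G, W}.
Backdoor paths from H to Z:
  P1: H <- F -> G <- D -> Z
  P2: H <- F -> G <- W -> Z
  P3: H <- F -> G -> Z
  P4: H <- F -> Z
  P5: H <- D -> G <- F -> Z
  P6: H <- D -> G <- W -> Z
  P7: H <- D -> G -> Z
  P8: H <- D -> Z
The empty set is not sufficient: P3 (H <- F -> G -> Z) has no collider blocking it and no conditioned non-collider, so it is open.
Try {D, F}:
  P1: blocked at fork node F ∈ conditioning set.
  P2: blocked at fork node F ∈ conditioning set.
  P3: blocked at fork node F ∈ conditioning set.
  P4: blocked at fork node F ∈ conditioning set.
  P5: blocked at fork node D ∈ conditioning set.
  P6: blocked at fork node D ∈ conditioning set.
  P7: blocked at fork node D ∈ conditioning set.
  P8: blocked at fork node D ∈ conditioning set.
{D, F} contains no descendant of H and blocks every backdoor path.
Every element of {D, F} is needed (dropping D leaves P7 open; dropping F leaves P3 open), so no proper subset is valid.
Among all size-2 subsets of the eligible variables, only {D, F} blocks every backdoor path, so it is the unique smallest valid adjustment set.

{D, F}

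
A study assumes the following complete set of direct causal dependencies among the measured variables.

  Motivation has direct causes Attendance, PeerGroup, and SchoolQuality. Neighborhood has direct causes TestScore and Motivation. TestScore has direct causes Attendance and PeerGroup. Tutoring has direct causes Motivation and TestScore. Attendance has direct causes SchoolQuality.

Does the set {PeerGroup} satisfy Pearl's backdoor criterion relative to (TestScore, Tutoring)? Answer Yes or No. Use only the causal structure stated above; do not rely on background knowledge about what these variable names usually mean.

Backdoor paths from TestScore to Tutoring (paths whose first edge points into TestScore):
  P1: TestScore <- PeerGroup -> Motivation -> Tutoring
  P2: TestScore <- Attendance <- SchoolQuality -> Motivation -> Tutoring
  P3: TestScore <- Attendance -> Motivation -> Tutoring
Condition 1 (no descendant of TestScore in the set): holds — descendants of TestScore are {Neighborhood, Tutoring}; none are in {PeerGroup}.
Condition 2 (every backdoor path blocked by {PeerGroup}):
  P1: blocked at fork node PeerGroup ∈ conditioning set.
  P2: open — no interior node is in the conditioning set.
  P3: open — no interior node is in the conditioning set.
{PeerGroup} does not satisfy the backdoor criterion.

No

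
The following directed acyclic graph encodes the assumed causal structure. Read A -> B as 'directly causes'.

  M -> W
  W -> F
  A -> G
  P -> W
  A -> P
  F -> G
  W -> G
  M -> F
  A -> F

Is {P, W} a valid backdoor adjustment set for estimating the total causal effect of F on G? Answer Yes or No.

No

Backdoor paths from F to G (paths whose first edge points into F):
  P1: F <- A -> P -> W -> G
  P2: F <- A -> G
  P3: F <- M -> W <- P <- A -> G
  P4: F <- M -> W -> G
  P5: F <- W <- P <- A -> G
  P6: F <- W -> G
Condition 1 (no descendant of F in the set): holds — descendants of F are {G}; none are in {P, W}.
Condition 2 (every backdoor path blocked by {P, W}):
  P1: blocked at chain node P ∈ conditioning set.
  P2: open — no interior node is in the conditioning set.
  P3: blocked at chain node P ∈ conditioning set.
  P4: blocked at chain node W ∈ conditioning set.
  P5: blocked at chain node W ∈ conditioning set.
  P6: blocked at fork node W ∈ conditioning set.
{P, W} does not satisfy the backdoor criterion.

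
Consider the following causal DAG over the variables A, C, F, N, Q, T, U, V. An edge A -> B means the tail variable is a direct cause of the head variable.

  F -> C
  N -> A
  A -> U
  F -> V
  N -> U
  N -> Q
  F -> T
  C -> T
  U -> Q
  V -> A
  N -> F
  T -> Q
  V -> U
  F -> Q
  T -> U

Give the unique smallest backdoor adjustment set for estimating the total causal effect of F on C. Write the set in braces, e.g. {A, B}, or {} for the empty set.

Variables eligible for adjustment (non-descendants of F, excluding F and C): {N}.
Backdoor paths from F to C:
  P1: F <- N -> A <- V -> U <- T <- C
  P2: F <- N -> A <- V -> U -> Q <- T <- C
  P3: F <- N -> A -> U <- T <- C
  P4: F <- N -> A -> U -> Q <- T <- C
  P5: F <- N -> U <- T <- C
  P6: F <- N -> U -> Q <- T <- C
  P7: F <- N -> Q <- T <- C
  P8: F <- N -> Q <- U <- T <- C
Each backdoor path contains an unconditioned collider, so every path is already blocked with the empty conditioning set:
  P1: blocked at collider A (neither it nor any descendant is in the conditioning set).
  P2: blocked at collider A (neither it nor any descendant is in the conditioning set).
  P3: blocked at collider U (neither it nor any descendant is in the conditioning set).
  P4: blocked at collider Q (neither it nor any descendant is in the conditioning set).
  P5: blocked at collider U (neither it nor any descendant is in the conditioning set).
  P6: blocked at collider Q (neither it nor any descendant is in the conditioning set).
  P7: blocked at collider Q (neither it nor any descendant is in the conditioning set).
  P8: blocked at collider Q (neither it nor any descendant is in the conditioning set).
The empty set is therefore the unique smallest valid set.

{}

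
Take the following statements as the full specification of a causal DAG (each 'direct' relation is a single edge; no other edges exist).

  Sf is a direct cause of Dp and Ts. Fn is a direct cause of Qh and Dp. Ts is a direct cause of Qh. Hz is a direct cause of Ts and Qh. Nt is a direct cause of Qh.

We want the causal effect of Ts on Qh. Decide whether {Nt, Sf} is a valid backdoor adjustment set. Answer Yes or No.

No

Backdoor paths from Ts to Qh (paths whose first edge points into Ts):
  P1: Ts <- Sf -> Dp <- Fn -> Qh
  P2: Ts <- Hz -> Qh
Condition 1 (no descendant of Ts in the set): holds — descendants of Ts are {Qh}; none are in {Nt, Sf}.
Condition 2 (every backdoor path blocked by {Nt, Sf}):
  P1: blocked at fork node Sf ∈ conditioning set.
  P2: open — no interior node is in the conditioning set.
{Nt, Sf} does not satisfy the backdoor criterion.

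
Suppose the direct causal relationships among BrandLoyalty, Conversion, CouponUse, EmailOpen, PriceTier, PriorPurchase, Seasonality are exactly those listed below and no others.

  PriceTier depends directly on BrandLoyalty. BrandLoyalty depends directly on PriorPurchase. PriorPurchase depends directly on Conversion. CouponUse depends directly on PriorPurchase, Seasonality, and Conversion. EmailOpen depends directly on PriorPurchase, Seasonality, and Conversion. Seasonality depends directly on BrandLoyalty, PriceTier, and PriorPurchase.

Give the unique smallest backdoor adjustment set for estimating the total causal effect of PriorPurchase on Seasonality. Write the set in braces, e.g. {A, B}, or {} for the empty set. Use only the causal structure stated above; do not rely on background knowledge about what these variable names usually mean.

Variables eligible for adjustment (non-descendants of PriorPurchase, excluding PriorPurchase and Seasonality): {Conversion}.
Backdoor paths from PriorPurchase to Seasonality:
  P1: PriorPurchase <- Conversion -> CouponUse <- Seasonality
  P2: PriorPurchase <- Conversion -> EmailOpen <- Seasonality
Each backdoor path contains an unconditioned collider, so every path is already blocked with the empty conditioning set:
  P1: blocked at collider CouponUse (neither it nor any descendant is in the conditioning set).
  P2: blocked at collider EmailOpen (neither it nor any descendant is in the conditioning set).
The empty set is therefore the unique smallest valid set.

{}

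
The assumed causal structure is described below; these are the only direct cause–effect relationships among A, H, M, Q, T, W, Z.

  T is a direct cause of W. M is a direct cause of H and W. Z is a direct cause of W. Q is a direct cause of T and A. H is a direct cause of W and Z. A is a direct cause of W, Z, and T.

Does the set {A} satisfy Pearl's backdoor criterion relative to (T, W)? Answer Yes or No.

Yes

Backdoor paths from T to W (paths whose first edge points into T):
  P1: T <- Q -> A -> Z <- H <- M -> W
  P2: T <- Q -> A -> Z <- H -> W
  P3: T <- Q -> A -> Z -> W
  P4: T <- Q -> A -> W
  P5: T <- A -> Z <- H <- M -> W
  P6: T <- A -> Z <- H -> W
  P7: T <- A -> Z -> W
  P8: T <- A -> W
Condition 1 (no descendant of T in the set): holds — descendants of T are {W}; none are in {A}.
Condition 2 (every backdoor path blocked by {A}):
  P1: blocked at chain node A ∈ conditioning set.
  P2: blocked at chain node A ∈ conditioning set.
  P3: blocked at chain node A ∈ conditioning set.
  P4: blocked at chain node A ∈ conditioning set.
  P5: blocked at fork node A ∈ conditioning set.
  P6: blocked at fork node A ∈ conditioning set.
  P7: blocked at fork node A ∈ conditioning set.
  P8: blocked at fork node A ∈ conditioning set.
{A} satisfies the backdoor criterion.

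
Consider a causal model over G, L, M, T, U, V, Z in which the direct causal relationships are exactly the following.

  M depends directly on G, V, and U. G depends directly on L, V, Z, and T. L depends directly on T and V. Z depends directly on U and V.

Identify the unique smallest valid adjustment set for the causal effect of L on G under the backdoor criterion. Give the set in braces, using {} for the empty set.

{T, V}

Variables eligible for adjustment (non-descendants of L, excluding L and G): {T, U, V, Z}.
Backdoor paths from L to G:
  P1: L <- V -> Z <- U -> M <- G
  P2: L <- V -> Z -> G
  P3: L <- V -> G
  P4: L <- V -> M <- U -> Z -> G
  P5: L <- V -> M <- G
  P6: L <- T -> G
The empty set is not sufficient: P2 (L <- V -> Z -> G) has no collider blocking it and no conditioned non-collider, so it is open.
Try {T, V}:
  P1: blocked at fork node V ∈ conditioning set.
  P2: blocked at fork node V ∈ conditioning set.
  P3: blocked at fork node V ∈ conditioning set.
  P4: blocked at fork node V ∈ conditioning set.
  P5: blocked at fork node V ∈ conditioning set.
  P6: blocked at fork node T ∈ conditioning set.
{T, V} contains no descendant of L and blocks every backdoor path.
Every element of {T, V} is needed (dropping T leaves P6 open; dropping V leaves P2 open), so no proper subset is valid.
Among all size-2 subsets of the eligible variables, only {T, V} blocks every backdoor path, so it is the unique smallest valid adjustment set.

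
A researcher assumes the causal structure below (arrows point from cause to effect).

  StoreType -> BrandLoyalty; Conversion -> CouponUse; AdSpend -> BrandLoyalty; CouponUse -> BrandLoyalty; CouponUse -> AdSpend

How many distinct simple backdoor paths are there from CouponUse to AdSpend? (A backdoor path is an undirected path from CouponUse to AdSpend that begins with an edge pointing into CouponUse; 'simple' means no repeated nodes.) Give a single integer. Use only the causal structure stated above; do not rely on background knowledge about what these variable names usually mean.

0

A backdoor path from CouponUse to AdSpend is any simple undirected path whose first edge points into CouponUse (i.e. leaves CouponUse via a parent).
Parents of CouponUse: {Conversion}.
No simple path from any parent of CouponUse reaches AdSpend without revisiting CouponUse, so there are no backdoor paths.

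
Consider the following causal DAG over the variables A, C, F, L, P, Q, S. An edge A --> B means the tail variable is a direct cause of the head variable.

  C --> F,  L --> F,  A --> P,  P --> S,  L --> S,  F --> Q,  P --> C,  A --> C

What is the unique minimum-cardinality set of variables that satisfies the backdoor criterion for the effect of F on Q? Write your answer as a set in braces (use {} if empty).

Variables eligible for adjustment (non-descendants of F, excluding F and Q): {A, C, L, P, S}.
Backdoor paths from F to Q:
  (none)
With no backdoor paths the empty set already satisfies the criterion, and it is trivially minimal.

{}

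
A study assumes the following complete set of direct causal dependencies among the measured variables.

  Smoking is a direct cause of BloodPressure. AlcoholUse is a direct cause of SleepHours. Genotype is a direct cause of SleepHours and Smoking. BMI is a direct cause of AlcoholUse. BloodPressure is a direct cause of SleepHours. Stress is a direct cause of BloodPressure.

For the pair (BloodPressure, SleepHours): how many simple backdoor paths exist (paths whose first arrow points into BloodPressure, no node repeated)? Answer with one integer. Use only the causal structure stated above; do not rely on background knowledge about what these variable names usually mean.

A backdoor path from BloodPressure to SleepHours is any simple undirected path whose first edge points into BloodPressure (i.e. leaves BloodPressure via a parent).
Parents of BloodPressure: {Smoking, Stress}.
Enumerating:
  P1: BloodPressure <- Smoking <- Genotype -> SleepHours
That exhausts the simple backdoor paths. Count: 1.

1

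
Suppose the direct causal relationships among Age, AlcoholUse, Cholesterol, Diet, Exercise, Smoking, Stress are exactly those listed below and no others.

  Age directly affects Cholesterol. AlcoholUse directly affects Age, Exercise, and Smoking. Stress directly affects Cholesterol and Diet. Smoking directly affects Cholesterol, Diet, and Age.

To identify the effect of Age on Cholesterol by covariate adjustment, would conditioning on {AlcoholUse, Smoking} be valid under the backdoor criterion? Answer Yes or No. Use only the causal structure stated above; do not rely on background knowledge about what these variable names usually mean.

Backdoor paths from Age to Cholesterol (paths whose first edge points into Age):
  P1: Age <- AlcoholUse -> Smoking -> Diet <- Stress -> Cholesterol
  P2: Age <- AlcoholUse -> Smoking -> Cholesterol
  P3: Age <- Smoking -> Diet <- Stress -> Cholesterol
  P4: Age <- Smoking -> Cholesterol
Condition 1 (no descendant of Age in the set): holds — descendants of Age are {Cholesterol}; none are in {AlcoholUse, Smoking}.
Condition 2 (every backdoor path blocked by {AlcoholUse, Smoking}):
  P1: blocked at fork node AlcoholUse ∈ conditioning set.
  P2: blocked at fork node AlcoholUse ∈ conditioning set.
  P3: blocked at fork node Smoking ∈ conditioning set.
  P4: blocked at fork node Smoking ∈ conditioning set.
{AlcoholUse, Smoking} satisfies the backdoor criterion.

Yes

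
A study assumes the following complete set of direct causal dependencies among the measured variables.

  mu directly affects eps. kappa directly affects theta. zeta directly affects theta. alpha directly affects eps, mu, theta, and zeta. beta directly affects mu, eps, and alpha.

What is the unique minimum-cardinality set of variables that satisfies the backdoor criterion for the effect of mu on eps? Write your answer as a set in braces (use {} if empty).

{alpha, beta}

Variables eligible for adjustment (non-descendants of mu, excluding mu and eps): {alpha, beta, kappa, theta, zeta}.
Backdoor paths from mu to eps:
  P1: mu <- beta -> alpha -> eps
  P2: mu <- beta -> eps
  P3: mu <- alpha <- beta -> eps
  P4: mu <- alpha -> eps
The empty set is not sufficient: P1 (mu <- beta -> alpha -> eps) has no collider blocking it and no conditioned non-collider, so it is open.
Try {alpha, beta}:
  P1: blocked at fork node beta ∈ conditioning set.
  P2: blocked at fork node beta ∈ conditioning set.
  P3: blocked at chain node alpha ∈ conditioning set.
  P4: blocked at fork node alpha ∈ conditioning set.
{alpha, beta} contains no descendant of mu and blocks every backdoor path.
Every element of {alpha, beta} is needed (dropping alpha leaves P4 open; dropping beta leaves P2 open), so no proper subset is valid.
Among all size-2 subsets of the eligible variables, only {alpha, beta} blocks every backdoor path, so it is the unique smallest valid adjustment set.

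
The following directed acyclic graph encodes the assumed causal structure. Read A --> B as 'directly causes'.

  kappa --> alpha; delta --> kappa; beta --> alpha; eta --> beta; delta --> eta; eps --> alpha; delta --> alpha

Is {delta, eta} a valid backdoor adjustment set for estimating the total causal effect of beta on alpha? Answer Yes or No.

Backdoor paths from beta to alpha (paths whose first edge points into beta):
  P1: beta <- eta <- delta -> kappa -> alpha
  P2: beta <- eta <- delta -> alpha
Condition 1 (no descendant of beta in the set): holds — descendants of beta are {alpha}; none are in {delta, eta}.
Condition 2 (every backdoor path blocked by {delta, eta}):
  P1: blocked at chain node eta ∈ conditioning set.
  P2: blocked at chain node eta ∈ conditioning set.
{delta, eta} satisfies the backdoor criterion.

Yes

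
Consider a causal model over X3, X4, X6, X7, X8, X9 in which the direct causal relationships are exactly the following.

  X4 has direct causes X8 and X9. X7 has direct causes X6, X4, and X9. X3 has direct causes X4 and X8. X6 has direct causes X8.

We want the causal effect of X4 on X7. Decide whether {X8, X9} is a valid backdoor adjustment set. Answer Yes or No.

Yes

Backdoor paths from X4 to X7 (paths whose first edge points into X4):
  P1: X4 <- X8 -> X6 -> X7
  P2: X4 <- X9 -> X7
Condition 1 (no descendant of X4 in the set): holds — descendants of X4 are {X3, X7}; none are in {X8, X9}.
Condition 2 (every backdoor path blocked by {X8, X9}):
  P1: blocked at fork node X8 ∈ conditioning set.
  P2: blocked at fork node X9 ∈ conditioning set.
{X8, X9} satisfies the backdoor criterion.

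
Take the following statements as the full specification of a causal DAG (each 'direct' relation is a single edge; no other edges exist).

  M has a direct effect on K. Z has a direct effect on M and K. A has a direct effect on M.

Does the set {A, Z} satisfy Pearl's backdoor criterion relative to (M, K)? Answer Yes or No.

Yes

Backdoor paths from M to K (paths whose first edge points into M):
  P1: M <- Z -> K
Condition 1 (no descendant of M in the set): holds — descendants of M are {K}; none are in {A, Z}.
Condition 2 (every backdoor path blocked by {A, Z}):
  P1: blocked at fork node Z ∈ conditioning set.
{A, Z} satisfies the backdoor criterion.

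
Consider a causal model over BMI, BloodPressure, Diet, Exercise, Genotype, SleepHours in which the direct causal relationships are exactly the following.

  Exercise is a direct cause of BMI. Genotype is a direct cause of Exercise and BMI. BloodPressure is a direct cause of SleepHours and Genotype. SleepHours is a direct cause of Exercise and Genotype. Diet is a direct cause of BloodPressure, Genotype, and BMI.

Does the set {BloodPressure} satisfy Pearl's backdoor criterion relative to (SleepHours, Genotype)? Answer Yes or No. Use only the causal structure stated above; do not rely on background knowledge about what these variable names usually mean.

Backdoor paths from SleepHours to Genotype (paths whose first edge points into SleepHours):
  P1: SleepHours <- BloodPressure <- Diet -> Genotype
  P2: SleepHours <- BloodPressure <- Diet -> BMI <- Genotype
  P3: SleepHours <- BloodPressure <- Diet -> BMI <- Exercise <- Genotype
  P4: SleepHours <- BloodPressure -> Genotype
Condition 1 (no descendant of SleepHours in the set): holds — descendants of SleepHours are {BMI, Exercise, Genotype}; none are in {BloodPressure}.
Condition 2 (every backdoor path blocked by {BloodPressure}):
  P1: blocked at chain node BloodPressure ∈ conditioning set.
  P2: blocked at chain node BloodPressure ∈ conditioning set.
  P3: blocked at chain node BloodPressure ∈ conditioning set.
  P4: blocked at fork node BloodPressure ∈ conditioning set.
{BloodPressure} satisfies the backdoor criterion.

Yes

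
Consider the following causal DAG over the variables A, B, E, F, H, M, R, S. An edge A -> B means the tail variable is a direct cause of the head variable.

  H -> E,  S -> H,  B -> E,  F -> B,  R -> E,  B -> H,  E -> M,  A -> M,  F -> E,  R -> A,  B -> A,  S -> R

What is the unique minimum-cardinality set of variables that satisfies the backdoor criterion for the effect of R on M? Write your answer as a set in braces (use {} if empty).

Variables eligible for adjustment (non-descendants of R, excluding R and M): {B, F, H, S}.
Backdoor paths from R to M:
  P1: R <- S -> H <- B <- F -> E -> M
  P2: R <- S -> H <- B -> A -> M
  P3: R <- S -> H <- B -> E -> M
  P4: R <- S -> H -> E <- F -> B -> A -> M
  P5: R <- S -> H -> E <- B -> A -> M
  P6: R <- S -> H -> E -> M
The empty set is not sufficient: P6 (R <- S -> H -> E -> M) has no collider blocking it and no conditioned non-collider, so it is open.
Try {S}:
  P1: blocked at fork node S ∈ conditioning set.
  P2: blocked at fork node S ∈ conditioning set.
  P3: blocked at fork node S ∈ conditioning set.
  P4: blocked at fork node S ∈ conditioning set.
  P5: blocked at fork node S ∈ conditioning set.
  P6: blocked at fork node S ∈ conditioning set.
{S} contains no descendant of R and blocks every backdoor path.
No other singleton works — e.g. {F} leaves P6 open — so {S} is the unique smallest valid adjustment set.

{S}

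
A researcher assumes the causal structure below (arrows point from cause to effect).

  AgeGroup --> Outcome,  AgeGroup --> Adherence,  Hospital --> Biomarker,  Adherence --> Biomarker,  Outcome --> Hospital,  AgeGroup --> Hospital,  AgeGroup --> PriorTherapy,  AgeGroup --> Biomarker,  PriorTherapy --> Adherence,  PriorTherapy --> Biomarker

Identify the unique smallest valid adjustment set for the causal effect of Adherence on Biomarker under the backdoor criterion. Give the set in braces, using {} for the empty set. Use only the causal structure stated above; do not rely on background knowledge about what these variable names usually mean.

{AgeGroup, PriorTherapy}

Variables eligible for adjustment (non-descendants of Adherence, excluding Adherence and Biomarker): {AgeGroup, Hospital, Outcome, PriorTherapy}.
Backdoor paths from Adherence to Biomarker:
  P1: Adherence <- AgeGroup -> PriorTherapy -> Biomarker
  P2: Adherence <- AgeGroup -> Outcome -> Hospital -> Biomarker
  P3: Adherence <- AgeGroup -> Hospital -> Biomarker
  P4: Adherence <- AgeGroup -> Biomarker
  P5: Adherence <- PriorTherapy <- AgeGroup -> Outcome -> Hospital -> Biomarker
  P6: Adherence <- PriorTherapy <- AgeGroup -> Hospital -> Biomarker
  P7: Adherence <- PriorTherapy <- AgeGroup -> Biomarker
  P8: Adherence <- PriorTherapy -> Biomarker
The empty set is not sufficient: P1 (Adherence <- AgeGroup -> PriorTherapy -> Biomarker) has no collider blocking it and no conditioned non-collider, so it is open.
Try {AgeGroup, PriorTherapy}:
  P1: blocked at fork node AgeGroup ∈ conditioning set.
  P2: blocked at fork node AgeGroup ∈ conditioning set.
  P3: blocked at fork node AgeGroup ∈ conditioning set.
  P4: blocked at fork node AgeGroup ∈ conditioning set.
  P5: blocked at chain node PriorTherapy ∈ conditioning set.
  P6: blocked at chain node PriorTherapy ∈ conditioning set.
  P7: blocked at chain node PriorTherapy ∈ conditioning set.
  P8: blocked at fork node PriorTherapy ∈ conditioning set.
{AgeGroup, PriorTherapy} contains no descendant of Adherence and blocks every backdoor path.
Every element of {AgeGroup, PriorTherapy} is needed (dropping AgeGroup leaves P2 open; dropping PriorTherapy leaves P8 open), so no proper subset is valid.
Among all size-2 subsets of the eligible variables, only {AgeGroup, PriorTherapy} blocks every backdoor path, so it is the unique smallest valid adjustment set.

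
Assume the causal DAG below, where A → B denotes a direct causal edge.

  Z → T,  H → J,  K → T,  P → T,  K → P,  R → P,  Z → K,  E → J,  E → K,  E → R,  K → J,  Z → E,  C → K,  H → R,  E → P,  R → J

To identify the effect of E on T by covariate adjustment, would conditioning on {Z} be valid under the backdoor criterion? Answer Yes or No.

Backdoor paths from E to T (paths whose first edge points into E):
  P1: E <- Z -> K -> P -> T
  P2: E <- Z -> K -> T
  P3: E <- Z -> K -> J <- H -> R -> P -> T
  P4: E <- Z -> K -> J <- R -> P -> T
  P5: E <- Z -> T
Condition 1 (no descendant of E in the set): holds — descendants of E are {J, K, P, R, T}; none are in {Z}.
Condition 2 (every backdoor path blocked by {Z}):
  P1: blocked at fork node Z ∈ conditioning set.
  P2: blocked at fork node Z ∈ conditioning set.
  P3: blocked at fork node Z ∈ conditioning set.
  P4: blocked at fork node Z ∈ conditioning set.
  P5: blocked at fork node Z ∈ conditioning set.
{Z} satisfies the backdoor criterion.

Yes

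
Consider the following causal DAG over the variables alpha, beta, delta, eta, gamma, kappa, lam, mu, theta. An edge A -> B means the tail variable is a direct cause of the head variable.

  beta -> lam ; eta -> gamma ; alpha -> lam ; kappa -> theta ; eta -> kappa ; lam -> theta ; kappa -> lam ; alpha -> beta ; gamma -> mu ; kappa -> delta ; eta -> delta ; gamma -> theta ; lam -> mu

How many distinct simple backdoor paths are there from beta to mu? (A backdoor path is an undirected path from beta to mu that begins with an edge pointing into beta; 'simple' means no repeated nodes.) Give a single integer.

A backdoor path from beta to mu is any simple undirected path whose first edge points into beta (i.e. leaves beta via a parent).
Parents of beta: {alpha}.
Enumerating:
  P1: beta <- alpha -> lam <- kappa <- eta -> gamma -> mu
  P2: beta <- alpha -> lam <- kappa -> delta <- eta -> gamma -> mu
  P3: beta <- alpha -> lam <- kappa -> theta <- gamma -> mu
  P4: beta <- alpha -> lam -> mu
  P5: beta <- alpha -> lam -> theta <- kappa <- eta -> gamma -> mu
  P6: beta <- alpha -> lam -> theta <- kappa -> delta <- eta -> gamma -> mu
  P7: beta <- alpha -> lam -> theta <- gamma -> mu
That exhausts the simple backdoor paths. Count: 7.

7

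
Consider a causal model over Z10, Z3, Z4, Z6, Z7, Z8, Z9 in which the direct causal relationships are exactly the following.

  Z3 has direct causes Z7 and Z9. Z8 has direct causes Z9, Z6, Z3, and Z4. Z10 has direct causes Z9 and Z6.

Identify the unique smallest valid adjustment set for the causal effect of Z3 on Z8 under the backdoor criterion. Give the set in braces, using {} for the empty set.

{Z9}

Variables eligible for adjustment (non-descendants of Z3, excluding Z3 and Z8): {Z10, Z4, Z6, Z7, Z9}.
Backdoor paths from Z3 to Z8:
  P1: Z3 <- Z9 -> Z10 <- Z6 -> Z8
  P2: Z3 <- Z9 -> Z8
The empty set is not sufficient: P2 (Z3 <- Z9 -> Z8) has no collider blocking it and no conditioned non-collider, so it is open.
Try {Z9}:
  P1: blocked at fork node Z9 ∈ conditioning set.
  P2: blocked at fork node Z9 ∈ conditioning set.
{Z9} contains no descendant of Z3 and blocks every backdoor path.
No other singleton works — e.g. {Z4} leaves P2 open — so {Z9} is the unique smallest valid adjustment set.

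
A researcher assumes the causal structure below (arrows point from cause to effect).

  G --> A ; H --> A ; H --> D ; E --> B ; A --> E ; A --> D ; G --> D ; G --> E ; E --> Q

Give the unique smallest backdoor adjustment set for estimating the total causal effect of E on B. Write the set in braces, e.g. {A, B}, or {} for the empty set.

Variables eligible for adjustment (non-descendants of E, excluding E and B): {A, D, G, H}.
Backdoor paths from E to B:
  (none)
With no backdoor paths the empty set already satisfies the criterion, and it is trivially minimal.

{}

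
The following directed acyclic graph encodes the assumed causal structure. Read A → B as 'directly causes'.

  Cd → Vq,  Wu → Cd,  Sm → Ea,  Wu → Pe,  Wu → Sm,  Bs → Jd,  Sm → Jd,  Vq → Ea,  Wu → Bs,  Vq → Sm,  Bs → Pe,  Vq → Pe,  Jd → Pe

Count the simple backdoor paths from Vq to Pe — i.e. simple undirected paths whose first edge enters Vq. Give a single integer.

5

A backdoor path from Vq to Pe is any simple undirected path whose first edge points into Vq (i.e. leaves Vq via a parent).
Parents of Vq: {Cd}.
Enumerating:
  P1: Vq <- Cd <- Wu -> Bs -> Jd -> Pe
  P2: Vq <- Cd <- Wu -> Bs -> Pe
  P3: Vq <- Cd <- Wu -> Sm -> Jd <- Bs -> Pe
  P4: Vq <- Cd <- Wu -> Sm -> Jd -> Pe
  P5: Vq <- Cd <- Wu -> Pe
That exhausts the simple backdoor paths. Count: 5.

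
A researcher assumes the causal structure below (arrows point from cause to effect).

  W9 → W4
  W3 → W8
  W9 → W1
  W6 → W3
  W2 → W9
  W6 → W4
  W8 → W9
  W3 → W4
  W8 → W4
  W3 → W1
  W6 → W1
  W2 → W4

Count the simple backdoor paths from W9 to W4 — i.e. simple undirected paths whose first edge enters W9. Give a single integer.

5

A backdoor path from W9 to W4 is any simple undirected path whose first edge points into W9 (i.e. leaves W9 via a parent).
Parents of W9: {W2, W8}.
Enumerating:
  P1: W9 <- W2 -> W4
  P2: W9 <- W8 <- W3 <- W6 -> W4
  P3: W9 <- W8 <- W3 -> W1 <- W6 -> W4
  P4: W9 <- W8 <- W3 -> W4
  P5: W9 <- W8 -> W4
That exhausts the simple backdoor paths. Count: 5.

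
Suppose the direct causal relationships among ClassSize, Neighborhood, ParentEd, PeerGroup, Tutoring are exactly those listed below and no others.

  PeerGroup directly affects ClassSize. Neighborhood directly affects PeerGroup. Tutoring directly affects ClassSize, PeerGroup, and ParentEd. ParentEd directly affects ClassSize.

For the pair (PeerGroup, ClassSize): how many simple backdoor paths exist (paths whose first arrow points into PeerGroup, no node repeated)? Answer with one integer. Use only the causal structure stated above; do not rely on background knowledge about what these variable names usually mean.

A backdoor path from PeerGroup to ClassSize is any simple undirected path whose first edge points into PeerGroup (i.e. leaves PeerGroup via a parent).
Parents of PeerGroup: {Neighborhood, Tutoring}.
Enumerating:
  P1: PeerGroup <- Tutoring -> ParentEd -> ClassSize
  P2: PeerGroup <- Tutoring -> ClassSize
That exhausts the simple backdoor paths. Count: 2.

2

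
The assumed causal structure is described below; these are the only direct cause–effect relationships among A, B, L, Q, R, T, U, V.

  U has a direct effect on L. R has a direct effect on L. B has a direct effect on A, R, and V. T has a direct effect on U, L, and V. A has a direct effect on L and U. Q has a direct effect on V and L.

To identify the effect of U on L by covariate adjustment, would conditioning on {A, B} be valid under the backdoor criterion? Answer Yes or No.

No

Backdoor paths from U to L (paths whose first edge points into U):
  P1: U <- T -> V <- Q -> L
  P2: U <- T -> V <- B -> R -> L
  P3: U <- T -> V <- B -> A -> L
  P4: U <- T -> L
  P5: U <- A <- B -> R -> L
  P6: U <- A <- B -> V <- Q -> L
  P7: U <- A <- B -> V <- T -> L
  P8: U <- A -> L
Condition 1 (no descendant of U in the set): holds — descendants of U are {L}; none are in {A, B}.
Condition 2 (every backdoor path blocked by {A, B}):
  P1: blocked at collider V (neither it nor any descendant is in the conditioning set).
  P2: blocked at collider V (neither it nor any descendant is in the conditioning set).
  P3: blocked at collider V (neither it nor any descendant is in the conditioning set).
  P4: open — no interior node is in the conditioning set.
  P5: blocked at chain node A ∈ conditioning set.
  P6: blocked at chain node A ∈ conditioning set.
  P7: blocked at chain node A ∈ conditioning set.
  P8: blocked at fork node A ∈ conditioning set.
{A, B} does not satisfy the backdoor criterion.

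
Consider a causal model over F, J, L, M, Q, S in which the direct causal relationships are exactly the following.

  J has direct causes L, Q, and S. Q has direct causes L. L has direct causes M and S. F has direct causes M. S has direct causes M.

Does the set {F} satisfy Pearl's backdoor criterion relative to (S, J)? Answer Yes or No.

No

Backdoor paths from S to J (paths whose first edge points into S):
  P1: S <- M -> L -> Q -> J
  P2: S <- M -> L -> J
Condition 1 (no descendant of S in the set): holds — descendants of S are {J, L, Q}; none are in {F}.
Condition 2 (every backdoor path blocked by {F}):
  P1: open — no interior node is in the conditioning set.
  P2: open — no interior node is in the conditioning set.
{F} does not satisfy the backdoor criterion.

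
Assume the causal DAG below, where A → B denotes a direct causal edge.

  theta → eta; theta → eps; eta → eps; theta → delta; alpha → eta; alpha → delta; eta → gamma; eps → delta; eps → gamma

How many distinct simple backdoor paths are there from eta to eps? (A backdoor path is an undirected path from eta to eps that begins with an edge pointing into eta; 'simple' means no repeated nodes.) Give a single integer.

A backdoor path from eta to eps is any simple undirected path whose first edge points into eta (i.e. leaves eta via a parent).
Parents of eta: {alpha, theta}.
Enumerating:
  P1: eta <- theta -> eps
  P2: eta <- theta -> delta <- eps
  P3: eta <- alpha -> delta <- theta -> eps
  P4: eta <- alpha -> delta <- eps
That exhausts the simple backdoor paths. Count: 4.

4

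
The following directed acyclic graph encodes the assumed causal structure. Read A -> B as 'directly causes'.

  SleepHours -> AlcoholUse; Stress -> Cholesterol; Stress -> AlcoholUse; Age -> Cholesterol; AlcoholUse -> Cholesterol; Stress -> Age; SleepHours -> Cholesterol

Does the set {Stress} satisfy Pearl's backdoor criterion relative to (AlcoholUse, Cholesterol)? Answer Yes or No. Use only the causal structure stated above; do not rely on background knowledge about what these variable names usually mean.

Backdoor paths from AlcoholUse to Cholesterol (paths whose first edge points into AlcoholUse):
  P1: AlcoholUse <- SleepHours -> Cholesterol
  P2: AlcoholUse <- Stress -> Age -> Cholesterol
  P3: AlcoholUse <- Stress -> Cholesterol
Condition 1 (no descendant of AlcoholUse in the set): holds — descendants of AlcoholUse are {Cholesterol}; none are in {Stress}.
Condition 2 (every backdoor path blocked by {Stress}):
  P1: open — no interior node is in the conditioning set.
  P2: blocked at fork node Stress ∈ conditioning set.
  P3: blocked at fork node Stress ∈ conditioning set.
{Stress} does not satisfy the backdoor criterion.

No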